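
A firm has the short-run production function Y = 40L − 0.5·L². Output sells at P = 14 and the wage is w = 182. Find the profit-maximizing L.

L* = 27

The marginal product of L is MP_L = 40 − L.
A price-taking firm hires until the value of the marginal product equals the wage: P·MP_L = w, so 14·(40 − L) = 182.
Then 40 − L = 13, giving L = 27.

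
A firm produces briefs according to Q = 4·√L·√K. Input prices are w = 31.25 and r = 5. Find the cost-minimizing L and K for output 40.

L* = 4, K* = 25

Cost minimization requires the marginal rate of technical substitution to equal the input-price ratio: MP_L/MP_K = w/r.
Here MP_L/MP_K = (1/2)·(K/L)/(1/2) = (K/L). Setting this equal to 31.25/5 = 6.25 gives K = 6.25L.
Substituting into Q = 40: 4·L^(1/2)·(6.25L)^(1/2) = 40.
Solving, L = 4 and K = 25.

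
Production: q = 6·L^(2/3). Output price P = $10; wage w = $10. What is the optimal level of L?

L* = 64

MP_L = (2/3)·6·L^(-1/3) = 4·L^(-1/3).
Profit maximization for a price taker requires P·MP_L = w: 10·4·L^(-1/3) = 10.
So L^(-1/3) = 0.25, which gives L = 64.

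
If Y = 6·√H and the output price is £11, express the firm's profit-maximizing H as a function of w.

MP_H = (1/2)·6·H^(-1/2) = 3·H^(-1/2).
Setting P·MP_H = w: 33·H^(-1/2) = w.
Solving for H: H^(-1/2) = w/33, so H = (33/w)^(2).

H(w) = 1089/w²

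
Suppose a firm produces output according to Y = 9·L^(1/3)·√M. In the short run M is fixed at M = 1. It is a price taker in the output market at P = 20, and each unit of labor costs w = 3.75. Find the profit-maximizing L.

L* = 64

With M = 1, MP_L = (1/3)·9·L^(-2/3)·1^(1/2) = 3·L^(-2/3).
Profit maximization for a price taker requires P·MP_L = w: 20·3·L^(-2/3) = 3.75.
So L^(-2/3) = 0.0625, which gives L = 64.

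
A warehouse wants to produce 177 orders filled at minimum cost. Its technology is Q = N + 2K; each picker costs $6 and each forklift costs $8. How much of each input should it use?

The inputs are perfect substitutes, so the firm uses whichever has the lower cost per unit of output.
Cost per unit of output via N is 6; via K it is 4. K is cheaper.
Producing Q = 177 with K alone: N = 0, K = 88.5.

N* = 0, K* = 88.5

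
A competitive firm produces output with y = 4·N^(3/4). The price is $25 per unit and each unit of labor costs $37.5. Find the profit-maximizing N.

N* = 16

MP_N = (3/4)·4·N^(-1/4) = 3·N^(-1/4).
Profit maximization for a price taker requires P·MP_N = w: 25·3·N^(-1/4) = 37.5.
So N^(-1/4) = 0.5, which gives N = 16.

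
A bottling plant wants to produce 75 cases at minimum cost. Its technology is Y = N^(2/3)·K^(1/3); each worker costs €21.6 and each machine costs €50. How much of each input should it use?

Cost minimization requires the marginal rate of technical substitution to equal the input-price ratio: MP_N/MP_K = w/r.
Here MP_N/MP_K = (2/3)·(K/N)/(1/3) = 2·(K/N). Setting this equal to 21.6/50 = 0.432 gives K = 0.216N.
Substituting into Y = 75: N^(2/3)·(0.216N)^(1/3) = 75.
Solving, N = 125 and K = 27.

N* = 125, K* = 27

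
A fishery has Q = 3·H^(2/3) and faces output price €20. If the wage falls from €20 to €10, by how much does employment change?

From P·MP_H = w with MP_H = 2·H^(-1/3), the labor demand is H(w) = (40/w)^(3).
At w = 20: H = 8. At w = 10: H = 64.
ΔH = 64 − 8 = 56.

ΔH = 56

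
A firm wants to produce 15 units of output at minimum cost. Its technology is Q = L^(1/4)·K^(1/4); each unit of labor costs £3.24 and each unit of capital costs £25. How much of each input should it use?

Cost minimization requires the marginal rate of technical substitution to equal the input-price ratio: MP_L/MP_K = w/r.
Here MP_L/MP_K = (1/4)·(K/L)/(1/4) = (K/L). Setting this equal to 3.24/25 = 0.1296 gives K = 0.1296L.
Substituting into Q = 15: L^(1/4)·(0.1296L)^(1/4) = 15.
Solving, L = 625 and K = 81.

L* = 625, K* = 81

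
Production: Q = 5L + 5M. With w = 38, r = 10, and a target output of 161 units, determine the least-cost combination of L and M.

L* = 0, M* = 32.2

The inputs are perfect substitutes, so the firm uses whichever has the lower cost per unit of output.
Cost per unit of output via L is w/5 = 7.6; via M it is r/5 = 2. M is cheaper.
Producing Q = 161 with M alone: L = 0, M = 32.2.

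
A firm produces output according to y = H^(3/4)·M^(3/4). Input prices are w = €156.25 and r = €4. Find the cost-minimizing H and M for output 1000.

Cost minimization requires the marginal rate of technical substitution to equal the input-price ratio: MP_H/MP_M = w/r.
Here MP_H/MP_M = (3/4)·(M/H)/(3/4) = (M/H). Setting this equal to 156.25/4 = 39.0625 gives M = 39.0625H.
Substituting into y = 1000: H^(3/4)·(39.0625H)^(3/4) = 1000.
Solving, H = 16 and M = 625.

H* = 16, M* = 625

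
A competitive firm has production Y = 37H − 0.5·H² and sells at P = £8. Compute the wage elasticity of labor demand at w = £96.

ε = -0.48

From P·MP_H = w with MP_H = 37 − H, labor demand is H(w) = 37 − w/8.
dH/dw = −1/(8) = -0.125.
At w = 96, H = 25, so ε = (dH/dw)·(w/H) = (-0.125)·(96/25) = -0.48.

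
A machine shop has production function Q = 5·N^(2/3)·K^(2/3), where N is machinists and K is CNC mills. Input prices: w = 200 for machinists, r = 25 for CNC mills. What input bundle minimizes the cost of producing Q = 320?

N* = 8, K* = 64

Cost minimization requires the marginal rate of technical substitution to equal the input-price ratio: MP_N/MP_K = w/r.
Here MP_N/MP_K = (2/3)·(K/N)/(2/3) = (K/N). Setting this equal to 200/25 = 8 gives K = 8N.
Substituting into Q = 320: 5·N^(2/3)·(8N)^(2/3) = 320.
Solving, N = 8 and K = 64.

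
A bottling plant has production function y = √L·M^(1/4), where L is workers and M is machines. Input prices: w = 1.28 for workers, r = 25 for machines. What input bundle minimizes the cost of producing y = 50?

Cost minimization requires the marginal rate of technical substitution to equal the input-price ratio: MP_L/MP_M = w/r.
Here MP_L/MP_M = (1/2)·(M/L)/(1/4) = 2·(M/L). Setting this equal to 1.28/25 = 0.0512 gives M = 0.0256L.
Substituting into y = 50: L^(1/2)·(0.0256L)^(1/4) = 50.
Solving, L = 625 and M = 16.

L* = 625, M* = 16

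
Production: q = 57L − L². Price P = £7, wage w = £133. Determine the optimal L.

L* = 19

The marginal product of L is MP_L = 57 − 2L.
A price-taking firm hires until the value of the marginal product equals the wage: P·MP_L = w, so 7·(57 − 2L) = 133.
Then 57 − 2L = 19, giving L = 19.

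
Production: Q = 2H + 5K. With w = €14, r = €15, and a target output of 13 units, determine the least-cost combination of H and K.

The inputs are perfect substitutes, so the firm uses whichever has the lower cost per unit of output.
Cost per unit of output via H is w/2 = 7; via K it is r/5 = 3. K is cheaper.
Producing Q = 13 with K alone: H = 0, K = 2.6.

H* = 0, K* = 2.6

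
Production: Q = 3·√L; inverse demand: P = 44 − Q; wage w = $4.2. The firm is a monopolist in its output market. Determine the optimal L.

Marginal revenue from the inverse demand is MR = 44 − 2Q.
The marginal product is MP_L = 1.5·L^(-1/2).
A monopolist hires until marginal revenue product equals the wage: MR·MP_L = w.
At L, Q = 3·√L. Substituting and solving: (44 − 6·√L)·1.5·L^(-1/2) = 4.2 gives L = 25.

L* = 25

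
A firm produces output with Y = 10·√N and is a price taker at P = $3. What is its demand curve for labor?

MP_N = (1/2)·10·N^(-1/2) = 5·N^(-1/2).
Setting P·MP_N = w: 15·N^(-1/2) = w.
Solving for N: N^(-1/2) = w/15, so N = (15/w)^(2).

N(w) = 225/w²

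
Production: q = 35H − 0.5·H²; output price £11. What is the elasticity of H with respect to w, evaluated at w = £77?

ε = -0.25

From P·MP_H = w with MP_H = 35 − H, labor demand is H(w) = 35 − w/11.
dH/dw = −1/(11) = -1/11.
At w = 77, H = 28, so ε = (dH/dw)·(w/H) = (-1/11)·(77/28) = -0.25.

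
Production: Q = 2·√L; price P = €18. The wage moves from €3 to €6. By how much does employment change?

ΔL = -27

From P·MP_L = w with MP_L = L^(-1/2), the labor demand is L(w) = (18/w)^(2).
At w = 3: L = 36. At w = 6: L = 9.
ΔL = 9 − 36 = -27.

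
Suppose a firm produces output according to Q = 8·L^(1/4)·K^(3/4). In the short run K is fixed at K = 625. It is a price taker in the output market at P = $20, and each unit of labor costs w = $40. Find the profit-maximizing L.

L* = 625

With K = 625, MP_L = (1/4)·8·L^(-3/4)·625^(3/4) = 250·L^(-3/4).
Profit maximization for a price taker requires P·MP_L = w: 20·250·L^(-3/4) = 40.
So L^(-3/4) = 0.008, which gives L = 625.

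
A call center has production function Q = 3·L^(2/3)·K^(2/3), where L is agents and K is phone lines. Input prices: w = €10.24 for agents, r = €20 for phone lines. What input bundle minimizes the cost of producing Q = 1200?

Cost minimization requires the marginal rate of technical substitution to equal the input-price ratio: MP_L/MP_K = w/r.
Here MP_L/MP_K = (2/3)·(K/L)/(2/3) = (K/L). Setting this equal to 10.24/20 = 0.512 gives K = 0.512L.
Substituting into Q = 1200: 3·L^(2/3)·(0.512L)^(2/3) = 1200.
Solving, L = 125 and K = 64.

L* = 125, K* = 64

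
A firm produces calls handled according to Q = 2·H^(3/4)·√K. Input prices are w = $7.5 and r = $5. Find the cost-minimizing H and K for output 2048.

H* = 256, K* = 256

Cost minimization requires the marginal rate of technical substitution to equal the input-price ratio: MP_H/MP_K = w/r.
Here MP_H/MP_K = (3/4)·(K/H)/(1/2) = 1.5·(K/H). Setting this equal to 7.5/5 = 1.5 gives K = H.
Substituting into Q = 2048: 2·H^(3/4)·(H)^(1/2) = 2048.
Solving, H = 256 and K = 256.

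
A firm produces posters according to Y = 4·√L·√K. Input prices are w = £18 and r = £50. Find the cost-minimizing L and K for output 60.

L* = 25, K* = 9

Cost minimization requires the marginal rate of technical substitution to equal the input-price ratio: MP_L/MP_K = w/r.
Here MP_L/MP_K = (1/2)·(K/L)/(1/2) = (K/L). Setting this equal to 18/50 = 0.36 gives K = 0.36L.
Substituting into Y = 60: 4·L^(1/2)·(0.36L)^(1/2) = 60.
Solving, L = 25 and K = 9.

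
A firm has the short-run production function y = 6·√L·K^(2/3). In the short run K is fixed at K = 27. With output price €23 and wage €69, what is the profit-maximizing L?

L* = 81

With K = 27, MP_L = (1/2)·6·L^(-1/2)·27^(2/3) = 27·L^(-1/2).
Profit maximization for a price taker requires P·MP_L = w: 23·27·L^(-1/2) = 69.
So L^(-1/2) = 1/9, which gives L = 81.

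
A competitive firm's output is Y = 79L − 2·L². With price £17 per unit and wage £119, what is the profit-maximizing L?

The marginal product of L is MP_L = 79 − 4L.
A price-taking firm hires until the value of the marginal product equals the wage: P·MP_L = w, so 17·(79 − 4L) = 119.
Then 79 − 4L = 7, giving L = 18.

L* = 18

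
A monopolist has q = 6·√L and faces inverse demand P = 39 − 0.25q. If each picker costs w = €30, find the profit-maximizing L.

L* = 9

Marginal revenue from the inverse demand is MR = 39 − 0.5q.
The marginal product is MP_L = 3·L^(-1/2).
A monopolist hires until marginal revenue product equals the wage: MR·MP_L = w.
At L, q = 6·√L. Substituting and solving: (39 − 3·√L)·3·L^(-1/2) = 30 gives L = 9.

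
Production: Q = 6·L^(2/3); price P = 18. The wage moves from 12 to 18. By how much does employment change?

From P·MP_L = w with MP_L = 4·L^(-1/3), the labor demand is L(w) = (72/w)^(3).
At w = 12: L = 216. At w = 18: L = 64.
ΔL = 64 − 216 = -152.

ΔL = -152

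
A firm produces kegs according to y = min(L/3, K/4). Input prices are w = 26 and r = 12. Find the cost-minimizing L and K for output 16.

L* = 48, K* = 64

With a fixed-proportions technology, the cost-minimizing bundle uses no slack in either input: L/3 = K/4 = y.
So L = 3·16 = 48 and K = 4·16 = 64.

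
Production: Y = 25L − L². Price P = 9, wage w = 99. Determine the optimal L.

L* = 7

The marginal product of L is MP_L = 25 − 2L.
A price-taking firm hires until the value of the marginal product equals the wage: P·MP_L = w, so 9·(25 − 2L) = 99.
Then 25 − 2L = 11, giving L = 7.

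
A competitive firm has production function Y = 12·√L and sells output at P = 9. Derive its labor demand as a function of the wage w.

MP_L = (1/2)·12·L^(-1/2) = 6·L^(-1/2).
Setting P·MP_L = w: 54·L^(-1/2) = w.
Solving for L: L^(-1/2) = w/54, so L = (54/w)^(2).

L(w) = 2916/w²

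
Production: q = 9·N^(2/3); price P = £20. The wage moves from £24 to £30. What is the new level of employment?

N* = 64

From P·MP_N = w with MP_N = 6·N^(-1/3), the labor demand is N(w) = (120/w)^(3).
At w = 24: N = 125. At w = 30: N = 64.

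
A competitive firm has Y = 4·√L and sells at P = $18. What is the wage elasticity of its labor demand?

MP_L = (1/2)·4·L^(-1/2), so P·MP_L = w gives 36·L^(-1/2) = w.
Solving, L(w) = (36/w)^(2). This is a constant-elasticity form: L ∝ w^(−2), so ε = −2.

ε = -2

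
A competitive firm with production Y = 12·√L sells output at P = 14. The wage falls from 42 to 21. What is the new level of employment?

From P·MP_L = w with MP_L = 6·L^(-1/2), the labor demand is L(w) = (84/w)^(2).
At w = 42: L = 4. At w = 21: L = 16.

L* = 16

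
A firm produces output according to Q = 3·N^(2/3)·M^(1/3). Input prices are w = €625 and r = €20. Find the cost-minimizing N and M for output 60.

Cost minimization requires the marginal rate of technical substitution to equal the input-price ratio: MP_N/MP_M = w/r.
Here MP_N/MP_M = (2/3)·(M/N)/(1/3) = 2·(M/N). Setting this equal to 625/20 = 31.25 gives M = 15.625N.
Substituting into Q = 60: 3·N^(2/3)·(15.625N)^(1/3) = 60.
Solving, N = 8 and M = 125.

N* = 8, M* = 125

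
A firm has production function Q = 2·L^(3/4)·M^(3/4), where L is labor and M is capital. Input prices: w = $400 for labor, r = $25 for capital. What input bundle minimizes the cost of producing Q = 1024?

Cost minimization requires the marginal rate of technical substitution to equal the input-price ratio: MP_L/MP_M = w/r.
Here MP_L/MP_M = (3/4)·(M/L)/(3/4) = (M/L). Setting this equal to 400/25 = 16 gives M = 16L.
Substituting into Q = 1024: 2·L^(3/4)·(16L)^(3/4) = 1024.
Solving, L = 16 and M = 256.

L* = 16, M* = 256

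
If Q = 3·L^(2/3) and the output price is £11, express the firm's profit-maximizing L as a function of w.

MP_L = (2/3)·3·L^(-1/3) = 2·L^(-1/3).
Setting P·MP_L = w: 22·L^(-1/3) = w.
Solving for L: L^(-1/3) = w/22, so L = (22/w)^(3).

L(w) = 10648/w³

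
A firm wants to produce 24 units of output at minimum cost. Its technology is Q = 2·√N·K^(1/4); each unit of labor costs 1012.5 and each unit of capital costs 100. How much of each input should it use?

N* = 16, K* = 81

Cost minimization requires the marginal rate of technical substitution to equal the input-price ratio: MP_N/MP_K = w/r.
Here MP_N/MP_K = (1/2)·(K/N)/(1/4) = 2·(K/N). Setting this equal to 1012.5/100 = 10.125 gives K = 5.0625N.
Substituting into Q = 24: 2·N^(1/2)·(5.0625N)^(1/4) = 24.
Solving, N = 16 and K = 81.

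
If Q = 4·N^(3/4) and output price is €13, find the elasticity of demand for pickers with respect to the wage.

MP_N = (3/4)·4·N^(-1/4), so P·MP_N = w gives 39·N^(-1/4) = w.
Solving, N(w) = (39/w)^(4). This is a constant-elasticity form: N ∝ w^(−4), so ε = −4.

ε = -4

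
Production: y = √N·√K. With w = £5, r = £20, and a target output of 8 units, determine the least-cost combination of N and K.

Cost minimization requires the marginal rate of technical substitution to equal the input-price ratio: MP_N/MP_K = w/r.
Here MP_N/MP_K = (1/2)·(K/N)/(1/2) = (K/N). Setting this equal to 5/20 = 0.25 gives K = 0.25N.
Substituting into y = 8: N^(1/2)·(0.25N)^(1/2) = 8.
Solving, N = 16 and K = 4.

N* = 16, K* = 4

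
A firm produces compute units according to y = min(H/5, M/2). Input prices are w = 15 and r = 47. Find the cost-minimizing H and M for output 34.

With a fixed-proportions technology, the cost-minimizing bundle uses no slack in either input: H/5 = M/2 = y.
So H = 5·34 = 170 and M = 2·34 = 68.

H* = 170, M* = 68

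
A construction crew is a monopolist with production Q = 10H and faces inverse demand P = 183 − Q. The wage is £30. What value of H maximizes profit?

H* = 9

Marginal revenue from the inverse demand is MR = 183 − 2Q.
The marginal product is MP_H = 10.
A monopolist hires until marginal revenue product equals the wage: MR·MP_H = w.
(183 − 20H)·10 = 30, so H = 9.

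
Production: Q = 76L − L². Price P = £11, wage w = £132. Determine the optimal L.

The marginal product of L is MP_L = 76 − 2L.
A price-taking firm hires until the value of the marginal product equals the wage: P·MP_L = w, so 11·(76 − 2L) = 132.
Then 76 − 2L = 12, giving L = 32.

L* = 32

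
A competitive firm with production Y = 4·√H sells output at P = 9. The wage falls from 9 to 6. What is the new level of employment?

H* = 9

From P·MP_H = w with MP_H = 2·H^(-1/2), the labor demand is H(w) = (18/w)^(2).
At w = 9: H = 4. At w = 6: H = 9.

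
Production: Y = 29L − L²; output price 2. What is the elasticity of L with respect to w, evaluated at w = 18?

From P·MP_L = w with MP_L = 29 − 2L, labor demand is L(w) = (29 − w/2)/2.
dL/dw = −1/(4) = -0.25.
At w = 18, L = 10, so ε = (dL/dw)·(w/L) = (-0.25)·(18/10) = -0.45.

ε = -0.45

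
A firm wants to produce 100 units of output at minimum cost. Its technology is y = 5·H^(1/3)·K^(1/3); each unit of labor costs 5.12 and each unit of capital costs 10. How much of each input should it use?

H* = 125, K* = 64

Cost minimization requires the marginal rate of technical substitution to equal the input-price ratio: MP_H/MP_K = w/r.
Here MP_H/MP_K = (1/3)·(K/H)/(1/3) = (K/H). Setting this equal to 5.12/10 = 0.512 gives K = 0.512H.
Substituting into y = 100: 5·H^(1/3)·(0.512H)^(1/3) = 100.
Solving, H = 125 and K = 64.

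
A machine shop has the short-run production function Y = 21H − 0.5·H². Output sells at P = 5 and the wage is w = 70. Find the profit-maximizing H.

The marginal product of H is MP_H = 21 − H.
A price-taking firm hires until the value of the marginal product equals the wage: P·MP_H = w, so 5·(21 − H) = 70.
Then 21 − H = 14, giving H = 7.

H* = 7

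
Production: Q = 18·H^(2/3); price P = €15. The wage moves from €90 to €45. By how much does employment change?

From P·MP_H = w with MP_H = 12·H^(-1/3), the labor demand is H(w) = (180/w)^(3).
At w = 90: H = 8. At w = 45: H = 64.
ΔH = 64 − 8 = 56.

ΔH = 56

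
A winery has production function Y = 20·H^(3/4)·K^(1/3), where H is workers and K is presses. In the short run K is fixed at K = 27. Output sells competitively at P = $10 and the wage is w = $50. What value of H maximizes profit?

H* = 6561

With K = 27, MP_H = (3/4)·20·H^(-1/4)·27^(1/3) = 45·H^(-1/4).
Profit maximization for a price taker requires P·MP_H = w: 10·45·H^(-1/4) = 50.
So H^(-1/4) = 1/9, which gives H = 6561.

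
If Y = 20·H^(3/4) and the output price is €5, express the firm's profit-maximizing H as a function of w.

MP_H = (3/4)·20·H^(-1/4) = 15·H^(-1/4).
Setting P·MP_H = w: 75·H^(-1/4) = w.
Solving for H: H^(-1/4) = w/75, so H = (75/w)^(4).

H(w) = (75/w)^(4)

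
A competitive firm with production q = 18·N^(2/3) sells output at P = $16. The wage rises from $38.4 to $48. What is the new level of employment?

From P·MP_N = w with MP_N = 12·N^(-1/3), the labor demand is N(w) = (192/w)^(3).
At w = 38.4: N = 125. At w = 48: N = 64.

N* = 64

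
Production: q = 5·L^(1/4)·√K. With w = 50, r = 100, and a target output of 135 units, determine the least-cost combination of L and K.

L* = 81, K* = 81

Cost minimization requires the marginal rate of technical substitution to equal the input-price ratio: MP_L/MP_K = w/r.
Here MP_L/MP_K = (1/4)·(K/L)/(1/2) = 0.5·(K/L). Setting this equal to 50/100 = 0.5 gives K = L.
Substituting into q = 135: 5·L^(1/4)·(L)^(1/2) = 135.
Solving, L = 81 and K = 81.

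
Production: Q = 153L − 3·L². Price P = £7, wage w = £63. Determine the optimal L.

L* = 24

The marginal product of L is MP_L = 153 − 6L.
A price-taking firm hires until the value of the marginal product equals the wage: P·MP_L = w, so 7·(153 − 6L) = 63.
Then 153 − 6L = 9, giving L = 24.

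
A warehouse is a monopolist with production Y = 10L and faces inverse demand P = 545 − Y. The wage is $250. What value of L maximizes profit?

L* = 26

Marginal revenue from the inverse demand is MR = 545 − 2Y.
The marginal product is MP_L = 10.
A monopolist hires until marginal revenue product equals the wage: MR·MP_L = w.
(545 − 20L)·10 = 250, so L = 26.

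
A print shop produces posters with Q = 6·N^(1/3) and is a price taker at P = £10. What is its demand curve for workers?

N(w) = (20/w)^(3/2)

MP_N = (1/3)·6·N^(-2/3) = 2·N^(-2/3).
Setting P·MP_N = w: 20·N^(-2/3) = w.
Solving for N: N^(-2/3) = w/20, so N = (20/w)^(3/2).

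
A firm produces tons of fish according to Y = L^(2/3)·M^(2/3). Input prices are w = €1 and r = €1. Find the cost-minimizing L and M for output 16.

L* = 8, M* = 8

Cost minimization requires the marginal rate of technical substitution to equal the input-price ratio: MP_L/MP_M = w/r.
Here MP_L/MP_M = (2/3)·(M/L)/(2/3) = (M/L). Setting this equal to 1/1 = 1 gives M = L.
Substituting into Y = 16: L^(2/3)·(L)^(2/3) = 16.
Solving, L = 8 and M = 8.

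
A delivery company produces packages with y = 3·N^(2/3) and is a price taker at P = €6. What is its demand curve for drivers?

MP_N = (2/3)·3·N^(-1/3) = 2·N^(-1/3).
Setting P·MP_N = w: 12·N^(-1/3) = w.
Solving for N: N^(-1/3) = w/12, so N = (12/w)^(3).

N(w) = 1728/w³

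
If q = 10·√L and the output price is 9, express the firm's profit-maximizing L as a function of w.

MP_L = (1/2)·10·L^(-1/2) = 5·L^(-1/2).
Setting P·MP_L = w: 45·L^(-1/2) = w.
Solving for L: L^(-1/2) = w/45, so L = (45/w)^(2).

L(w) = 2025/w²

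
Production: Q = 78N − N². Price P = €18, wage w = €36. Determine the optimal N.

N* = 38

The marginal product of N is MP_N = 78 − 2N.
A price-taking firm hires until the value of the marginal product equals the wage: P·MP_N = w, so 18·(78 − 2N) = 36.
Then 78 − 2N = 2, giving N = 38.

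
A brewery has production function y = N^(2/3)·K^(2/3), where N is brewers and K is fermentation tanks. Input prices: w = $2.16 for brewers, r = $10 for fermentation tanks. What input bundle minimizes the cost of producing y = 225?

N* = 125, K* = 27

Cost minimization requires the marginal rate of technical substitution to equal the input-price ratio: MP_N/MP_K = w/r.
Here MP_N/MP_K = (2/3)·(K/N)/(2/3) = (K/N). Setting this equal to 2.16/10 = 0.216 gives K = 0.216N.
Substituting into y = 225: N^(2/3)·(0.216N)^(2/3) = 225.
Solving, N = 125 and K = 27.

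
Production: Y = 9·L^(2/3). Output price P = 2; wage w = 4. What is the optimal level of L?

MP_L = (2/3)·9·L^(-1/3) = 6·L^(-1/3).
Profit maximization for a price taker requires P·MP_L = w: 2·6·L^(-1/3) = 4.
So L^(-1/3) = 1/3, which gives L = 27.

L* = 27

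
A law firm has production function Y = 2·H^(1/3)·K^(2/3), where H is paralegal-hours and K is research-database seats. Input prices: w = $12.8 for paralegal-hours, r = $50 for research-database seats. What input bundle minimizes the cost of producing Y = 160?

H* = 125, K* = 64

Cost minimization requires the marginal rate of technical substitution to equal the input-price ratio: MP_H/MP_K = w/r.
Here MP_H/MP_K = (1/3)·(K/H)/(2/3) = 0.5·(K/H). Setting this equal to 12.8/50 = 0.256 gives K = 0.512H.
Substituting into Y = 160: 2·H^(1/3)·(0.512H)^(2/3) = 160.
Solving, H = 125 and K = 64.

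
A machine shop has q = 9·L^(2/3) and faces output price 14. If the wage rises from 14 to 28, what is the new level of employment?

From P·MP_L = w with MP_L = 6·L^(-1/3), the labor demand is L(w) = (84/w)^(3).
At w = 14: L = 216. At w = 28: L = 27.

L* = 27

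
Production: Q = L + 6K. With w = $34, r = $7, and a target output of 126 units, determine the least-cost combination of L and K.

The inputs are perfect substitutes, so the firm uses whichever has the lower cost per unit of output.
Cost per unit of output via L is 34; via K it is 7/6. K is cheaper.
Producing Q = 126 with K alone: L = 0, K = 21.

L* = 0, K* = 21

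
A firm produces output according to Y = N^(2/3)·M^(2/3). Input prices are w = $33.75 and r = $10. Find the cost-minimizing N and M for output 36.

Cost minimization requires the marginal rate of technical substitution to equal the input-price ratio: MP_N/MP_M = w/r.
Here MP_N/MP_M = (2/3)·(M/N)/(2/3) = (M/N). Setting this equal to 33.75/10 = 3.375 gives M = 3.375N.
Substituting into Y = 36: N^(2/3)·(3.375N)^(2/3) = 36.
Solving, N = 8 and M = 27.

N* = 8, M* = 27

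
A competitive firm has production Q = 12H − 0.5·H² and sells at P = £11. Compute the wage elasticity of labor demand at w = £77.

From P·MP_H = w with MP_H = 12 − H, labor demand is H(w) = 12 − w/11.
dH/dw = −1/(11) = -1/11.
At w = 77, H = 5, so ε = (dH/dw)·(w/H) = (-1/11)·(77/5) = -1.4.

ε = -1.4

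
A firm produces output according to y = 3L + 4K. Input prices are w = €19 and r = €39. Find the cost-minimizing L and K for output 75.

The inputs are perfect substitutes, so the firm uses whichever has the lower cost per unit of output.
Cost per unit of output via L is w/3 = 19/3; via K it is r/4 = 9.75. L is cheaper.
Producing y = 75 with L alone: L = 25, K = 0.

L* = 25, K* = 0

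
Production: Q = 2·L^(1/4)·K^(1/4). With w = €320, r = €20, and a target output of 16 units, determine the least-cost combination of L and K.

L* = 16, K* = 256

Cost minimization requires the marginal rate of technical substitution to equal the input-price ratio: MP_L/MP_K = w/r.
Here MP_L/MP_K = (1/4)·(K/L)/(1/4) = (K/L). Setting this equal to 320/20 = 16 gives K = 16L.
Substituting into Q = 16: 2·L^(1/4)·(16L)^(1/4) = 16.
Solving, L = 16 and K = 256.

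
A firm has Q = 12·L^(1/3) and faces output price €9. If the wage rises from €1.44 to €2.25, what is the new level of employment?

L* = 64

From P·MP_L = w with MP_L = 4·L^(-2/3), the labor demand is L(w) = (36/w)^(3/2).
At w = 1.44: L = 125. At w = 2.25: L = 64.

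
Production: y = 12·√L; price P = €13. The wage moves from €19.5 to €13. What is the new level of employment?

L* = 36

From P·MP_L = w with MP_L = 6·L^(-1/2), the labor demand is L(w) = (78/w)^(2).
At w = 19.5: L = 16. At w = 13: L = 36.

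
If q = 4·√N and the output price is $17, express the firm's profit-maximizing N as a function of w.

MP_N = (1/2)·4·N^(-1/2) = 2·N^(-1/2).
Setting P·MP_N = w: 34·N^(-1/2) = w.
Solving for N: N^(-1/2) = w/34, so N = (34/w)^(2).

N(w) = 1156/w²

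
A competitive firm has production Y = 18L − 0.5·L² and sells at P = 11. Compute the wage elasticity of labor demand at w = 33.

ε = -0.2

From P·MP_L = w with MP_L = 18 − L, labor demand is L(w) = 18 − w/11.
dL/dw = −1/(11) = -1/11.
At w = 33, L = 15, so ε = (dL/dw)·(w/L) = (-1/11)·(33/15) = -0.2.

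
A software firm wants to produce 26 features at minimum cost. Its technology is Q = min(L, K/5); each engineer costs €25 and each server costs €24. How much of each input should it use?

L* = 26, K* = 130

With a fixed-proportions technology, the cost-minimizing bundle uses no slack in either input: L = K/5 = Q.
So L = 26 and K = 5·26 = 130.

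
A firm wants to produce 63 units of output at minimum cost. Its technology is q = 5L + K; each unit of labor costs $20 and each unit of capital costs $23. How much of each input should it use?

L* = 12.6, K* = 0

The inputs are perfect substitutes, so the firm uses whichever has the lower cost per unit of output.
Cost per unit of output via L is 4; via K it is 23. L is cheaper.
Producing q = 63 with L alone: L = 12.6, K = 0.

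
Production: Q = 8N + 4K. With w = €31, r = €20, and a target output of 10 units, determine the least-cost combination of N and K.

N* = 1.25, K* = 0

The inputs are perfect substitutes, so the firm uses whichever has the lower cost per unit of output.
Cost per unit of output via N is w/8 = 3.875; via K it is r/4 = 5. N is cheaper.
Producing Q = 10 with N alone: N = 1.25, K = 0.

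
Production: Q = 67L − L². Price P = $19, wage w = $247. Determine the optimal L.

The marginal product of L is MP_L = 67 − 2L.
A price-taking firm hires until the value of the marginal product equals the wage: P·MP_L = w, so 19·(67 − 2L) = 247.
Then 67 − 2L = 13, giving L = 27.

L* = 27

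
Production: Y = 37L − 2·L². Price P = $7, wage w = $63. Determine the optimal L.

The marginal product of L is MP_L = 37 − 4L.
A price-taking firm hires until the value of the marginal product equals the wage: P·MP_L = w, so 7·(37 − 4L) = 63.
Then 37 − 4L = 9, giving L = 7.

L* = 7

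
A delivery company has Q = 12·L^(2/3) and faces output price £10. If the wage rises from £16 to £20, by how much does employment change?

ΔL = -61

From P·MP_L = w with MP_L = 8·L^(-1/3), the labor demand is L(w) = (80/w)^(3).
At w = 16: L = 125. At w = 20: L = 64.
ΔL = 64 − 125 = -61.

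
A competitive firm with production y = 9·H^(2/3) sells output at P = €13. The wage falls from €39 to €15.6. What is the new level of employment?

H* = 125

From P·MP_H = w with MP_H = 6·H^(-1/3), the labor demand is H(w) = (78/w)^(3).
At w = 39: H = 8. At w = 15.6: H = 125.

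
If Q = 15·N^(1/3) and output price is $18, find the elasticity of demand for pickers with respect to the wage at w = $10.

MP_N = (1/3)·15·N^(-2/3), so P·MP_N = w gives 90·N^(-2/3) = w.
Solving, N(w) = (90/w)^(3/2). This is a constant-elasticity form: N ∝ w^(−3/2), so ε = −3/2.

ε = -1.5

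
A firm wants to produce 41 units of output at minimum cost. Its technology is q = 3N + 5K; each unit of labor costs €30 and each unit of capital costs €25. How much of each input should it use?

The inputs are perfect substitutes, so the firm uses whichever has the lower cost per unit of output.
Cost per unit of output via N is w/3 = 10; via K it is r/5 = 5. K is cheaper.
Producing q = 41 with K alone: N = 0, K = 8.2.

N* = 0, K* = 8.2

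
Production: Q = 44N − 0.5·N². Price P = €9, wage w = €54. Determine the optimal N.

The marginal product of N is MP_N = 44 − N.
A price-taking firm hires until the value of the marginal product equals the wage: P·MP_N = w, so 9·(44 − N) = 54.
Then 44 − N = 6, giving N = 38.

N* = 38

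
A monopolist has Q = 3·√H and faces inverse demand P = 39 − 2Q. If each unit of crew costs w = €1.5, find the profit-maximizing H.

H* = 9

Marginal revenue from the inverse demand is MR = 39 − 4Q.
The marginal product is MP_H = 1.5·H^(-1/2).
A monopolist hires until marginal revenue product equals the wage: MR·MP_H = w.
At H, Q = 3·√H. Substituting and solving: (39 − 12·√H)·1.5·H^(-1/2) = 1.5 gives H = 9.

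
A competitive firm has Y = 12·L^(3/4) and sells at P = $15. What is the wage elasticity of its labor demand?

MP_L = (3/4)·12·L^(-1/4), so P·MP_L = w gives 135·L^(-1/4) = w.
Solving, L(w) = (135/w)^(4). This is a constant-elasticity form: L ∝ w^(−4), so ε = −4.

ε = -4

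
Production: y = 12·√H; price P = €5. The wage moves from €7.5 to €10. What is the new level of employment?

H* = 9

From P·MP_H = w with MP_H = 6·H^(-1/2), the labor demand is H(w) = (30/w)^(2).
At w = 7.5: H = 16. At w = 10: H = 9.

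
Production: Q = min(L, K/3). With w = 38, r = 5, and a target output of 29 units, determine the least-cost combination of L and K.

With a fixed-proportions technology, the cost-minimizing bundle uses no slack in either input: L = K/3 = Q.
So L = 29 and K = 3·29 = 87.

L* = 29, K* = 87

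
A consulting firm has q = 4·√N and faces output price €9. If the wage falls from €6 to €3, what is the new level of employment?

N* = 36

From P·MP_N = w with MP_N = 2·N^(-1/2), the labor demand is N(w) = (18/w)^(2).
At w = 6: N = 9. At w = 3: N = 36.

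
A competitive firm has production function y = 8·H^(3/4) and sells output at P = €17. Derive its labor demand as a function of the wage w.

H(w) = (102/w)^(4)

MP_H = (3/4)·8·H^(-1/4) = 6·H^(-1/4).
Setting P·MP_H = w: 102·H^(-1/4) = w.
Solving for H: H^(-1/4) = w/102, so H = (102/w)^(4).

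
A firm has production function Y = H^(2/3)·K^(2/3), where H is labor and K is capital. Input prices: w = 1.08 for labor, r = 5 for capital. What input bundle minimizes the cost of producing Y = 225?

Cost minimization requires the marginal rate of technical substitution to equal the input-price ratio: MP_H/MP_K = w/r.
Here MP_H/MP_K = (2/3)·(K/H)/(2/3) = (K/H). Setting this equal to 1.08/5 = 0.216 gives K = 0.216H.
Substituting into Y = 225: H^(2/3)·(0.216H)^(2/3) = 225.
Solving, H = 125 and K = 27.

H* = 125, K* = 27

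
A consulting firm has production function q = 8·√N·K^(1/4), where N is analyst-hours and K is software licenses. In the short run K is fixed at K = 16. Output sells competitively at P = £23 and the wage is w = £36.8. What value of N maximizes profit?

With K = 16, MP_N = (1/2)·8·N^(-1/2)·16^(1/4) = 8·N^(-1/2).
Profit maximization for a price taker requires P·MP_N = w: 23·8·N^(-1/2) = 36.8.
So N^(-1/2) = 0.2, which gives N = 25.

N* = 25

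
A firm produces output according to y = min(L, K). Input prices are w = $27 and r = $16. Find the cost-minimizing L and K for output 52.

With a fixed-proportions technology, the cost-minimizing bundle uses no slack in either input: L = K = y.
So L = 52 and K = 52.

L* = 52, K* = 52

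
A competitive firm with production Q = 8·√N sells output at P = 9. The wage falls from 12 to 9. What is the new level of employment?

N* = 16

From P·MP_N = w with MP_N = 4·N^(-1/2), the labor demand is N(w) = (36/w)^(2).
At w = 12: N = 9. At w = 9: N = 16.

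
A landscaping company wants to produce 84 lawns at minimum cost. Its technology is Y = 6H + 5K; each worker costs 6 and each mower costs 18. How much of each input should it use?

The inputs are perfect substitutes, so the firm uses whichever has the lower cost per unit of output.
Cost per unit of output via H is w/6 = 1; via K it is r/5 = 3.6. H is cheaper.
Producing Y = 84 with H alone: H = 14, K = 0.

H* = 14, K* = 0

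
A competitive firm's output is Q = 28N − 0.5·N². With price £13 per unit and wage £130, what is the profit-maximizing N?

The marginal product of N is MP_N = 28 − N.
A price-taking firm hires until the value of the marginal product equals the wage: P·MP_N = w, so 13·(28 − N) = 130.
Then 28 − N = 10, giving N = 18.

N* = 18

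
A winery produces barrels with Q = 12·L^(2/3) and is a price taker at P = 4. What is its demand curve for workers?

L(w) = 32768/w³

MP_L = (2/3)·12·L^(-1/3) = 8·L^(-1/3).
Setting P·MP_L = w: 32·L^(-1/3) = w.
Solving for L: L^(-1/3) = w/32, so L = (32/w)^(3).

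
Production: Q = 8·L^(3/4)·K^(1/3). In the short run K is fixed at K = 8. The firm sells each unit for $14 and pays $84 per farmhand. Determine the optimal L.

With K = 8, MP_L = (3/4)·8·L^(-1/4)·8^(1/3) = 12·L^(-1/4).
Profit maximization for a price taker requires P·MP_L = w: 14·12·L^(-1/4) = 84.
So L^(-1/4) = 0.5, which gives L = 16.

L* = 16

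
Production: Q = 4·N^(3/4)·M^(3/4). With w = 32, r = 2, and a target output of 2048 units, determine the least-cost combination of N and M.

N* = 16, M* = 256

Cost minimization requires the marginal rate of technical substitution to equal the input-price ratio: MP_N/MP_M = w/r.
Here MP_N/MP_M = (3/4)·(M/N)/(3/4) = (M/N). Setting this equal to 32/2 = 16 gives M = 16N.
Substituting into Q = 2048: 4·N^(3/4)·(16N)^(3/4) = 2048.
Solving, N = 16 and M = 256.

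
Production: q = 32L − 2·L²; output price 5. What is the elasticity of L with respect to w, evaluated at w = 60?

From P·MP_L = w with MP_L = 32 − 4L, labor demand is L(w) = (32 − w/5)/4.
dL/dw = −1/(20) = -0.05.
At w = 60, L = 5, so ε = (dL/dw)·(w/L) = (-0.05)·(60/5) = -0.6.

ε = -0.6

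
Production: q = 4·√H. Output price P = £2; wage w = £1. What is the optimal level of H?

MP_H = (1/2)·4·H^(-1/2) = 2·H^(-1/2).
Profit maximization for a price taker requires P·MP_H = w: 2·2·H^(-1/2) = 1.
So H^(-1/2) = 0.25, which gives H = 16.

H* = 16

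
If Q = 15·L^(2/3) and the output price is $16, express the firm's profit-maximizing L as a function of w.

MP_L = (2/3)·15·L^(-1/3) = 10·L^(-1/3).
Setting P·MP_L = w: 160·L^(-1/3) = w.
Solving for L: L^(-1/3) = w/160, so L = (160/w)^(3).

L(w) = 4096000/w³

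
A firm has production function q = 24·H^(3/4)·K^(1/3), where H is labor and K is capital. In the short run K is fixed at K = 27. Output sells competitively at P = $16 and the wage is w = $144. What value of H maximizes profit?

With K = 27, MP_H = (3/4)·24·H^(-1/4)·27^(1/3) = 54·H^(-1/4).
Profit maximization for a price taker requires P·MP_H = w: 16·54·H^(-1/4) = 144.
So H^(-1/4) = 1/6, which gives H = 1296.

H* = 1296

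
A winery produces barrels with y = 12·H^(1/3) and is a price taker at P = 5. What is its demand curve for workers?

MP_H = (1/3)·12·H^(-2/3) = 4·H^(-2/3).
Setting P·MP_H = w: 20·H^(-2/3) = w.
Solving for H: H^(-2/3) = w/20, so H = (20/w)^(3/2).

H(w) = (20/w)^(3/2)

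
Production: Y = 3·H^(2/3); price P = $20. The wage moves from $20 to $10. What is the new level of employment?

H* = 64

From P·MP_H = w with MP_H = 2·H^(-1/3), the labor demand is H(w) = (40/w)^(3).
At w = 20: H = 8. At w = 10: H = 64.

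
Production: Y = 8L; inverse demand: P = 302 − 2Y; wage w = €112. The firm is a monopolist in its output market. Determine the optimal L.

Marginal revenue from the inverse demand is MR = 302 − 4Y.
The marginal product is MP_L = 8.
A monopolist hires until marginal revenue product equals the wage: MR·MP_L = w.
(302 − 32L)·8 = 112, so L = 9.

L* = 9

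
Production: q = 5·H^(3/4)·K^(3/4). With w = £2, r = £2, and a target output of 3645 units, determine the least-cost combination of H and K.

H* = 81, K* = 81

Cost minimization requires the marginal rate of technical substitution to equal the input-price ratio: MP_H/MP_K = w/r.
Here MP_H/MP_K = (3/4)·(K/H)/(3/4) = (K/H). Setting this equal to 2/2 = 1 gives K = H.
Substituting into q = 3645: 5·H^(3/4)·(H)^(3/4) = 3645.
Solving, H = 81 and K = 81.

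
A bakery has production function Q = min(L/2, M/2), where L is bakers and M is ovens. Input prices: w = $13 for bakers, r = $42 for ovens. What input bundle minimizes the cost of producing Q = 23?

L* = 46, M* = 46

With a fixed-proportions technology, the cost-minimizing bundle uses no slack in either input: L/2 = M/2 = Q.
So L = 2·23 = 46 and M = 2·23 = 46.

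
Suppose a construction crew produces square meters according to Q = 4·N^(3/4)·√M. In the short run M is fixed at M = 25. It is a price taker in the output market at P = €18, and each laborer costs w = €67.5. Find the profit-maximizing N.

N* = 256

With M = 25, MP_N = (3/4)·4·N^(-1/4)·25^(1/2) = 15·N^(-1/4).
Profit maximization for a price taker requires P·MP_N = w: 18·15·N^(-1/4) = 67.5.
So N^(-1/4) = 0.25, which gives N = 256.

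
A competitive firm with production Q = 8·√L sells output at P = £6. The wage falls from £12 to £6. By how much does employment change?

From P·MP_L = w with MP_L = 4·L^(-1/2), the labor demand is L(w) = (24/w)^(2).
At w = 12: L = 4. At w = 6: L = 16.
ΔL = 16 − 4 = 12.

ΔL = 12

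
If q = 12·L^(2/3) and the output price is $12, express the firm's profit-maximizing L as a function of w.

L(w) = 884736/w³

MP_L = (2/3)·12·L^(-1/3) = 8·L^(-1/3).
Setting P·MP_L = w: 96·L^(-1/3) = w.
Solving for L: L^(-1/3) = w/96, so L = (96/w)^(3).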